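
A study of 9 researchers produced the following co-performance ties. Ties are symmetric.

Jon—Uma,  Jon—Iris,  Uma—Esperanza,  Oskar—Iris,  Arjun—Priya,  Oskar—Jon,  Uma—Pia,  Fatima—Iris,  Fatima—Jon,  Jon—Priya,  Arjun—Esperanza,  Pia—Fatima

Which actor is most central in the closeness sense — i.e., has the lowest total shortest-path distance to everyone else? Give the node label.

Jon

Farness (sum of distances to all others) for each node — Arjun:18, Esperanza:17, Fatima:15, Iris:15, Jon:11, Oskar:17, Pia:17, Priya:15, Uma:13.
The smallest farness is 11, for Jon, so Jon has the highest closeness.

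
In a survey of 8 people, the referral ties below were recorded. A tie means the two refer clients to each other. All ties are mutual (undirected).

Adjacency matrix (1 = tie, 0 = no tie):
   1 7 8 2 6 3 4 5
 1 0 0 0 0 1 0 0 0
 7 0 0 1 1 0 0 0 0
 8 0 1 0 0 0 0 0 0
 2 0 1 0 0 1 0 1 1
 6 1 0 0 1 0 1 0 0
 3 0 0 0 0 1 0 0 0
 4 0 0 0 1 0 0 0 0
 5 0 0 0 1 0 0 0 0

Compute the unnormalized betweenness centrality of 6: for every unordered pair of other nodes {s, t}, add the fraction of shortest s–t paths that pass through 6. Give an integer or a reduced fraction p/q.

11

Pairs whose geodesics pass through 6 — 1–7: 1; 1–8: 1; 1–2: 1; 1–3: 1; 1–4: 1; 1–5: 1; 7–3: 1; 8–3: 1; 2–3: 1; 3–4: 1; 3–5: 1.
All other pairs contribute 0.
Summing the contributions gives betweenness(6) = 11.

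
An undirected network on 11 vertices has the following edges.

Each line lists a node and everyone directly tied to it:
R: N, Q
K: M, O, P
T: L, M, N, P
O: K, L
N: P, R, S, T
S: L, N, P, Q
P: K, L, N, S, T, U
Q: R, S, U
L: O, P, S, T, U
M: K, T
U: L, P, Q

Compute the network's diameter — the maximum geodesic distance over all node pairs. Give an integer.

Eccentricity of each node (its greatest distance to any other): K:3, L:3, M:4, N:3, O:4, P:2, Q:4, R:4, S:3, T:3, U:3.
The maximum eccentricity is 4, realized for instance by the pair R–O via R – N – P – K – O. So the diameter is 4.

4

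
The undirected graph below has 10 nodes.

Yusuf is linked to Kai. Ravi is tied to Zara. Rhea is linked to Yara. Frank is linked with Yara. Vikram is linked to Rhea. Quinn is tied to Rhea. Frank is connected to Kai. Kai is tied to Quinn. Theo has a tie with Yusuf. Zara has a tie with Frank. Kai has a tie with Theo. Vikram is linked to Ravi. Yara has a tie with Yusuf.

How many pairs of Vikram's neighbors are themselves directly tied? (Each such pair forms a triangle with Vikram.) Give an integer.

0

Vikram's neighbors are Ravi and Rhea, but none of them are tied to each other, so no triangle contains Vikram.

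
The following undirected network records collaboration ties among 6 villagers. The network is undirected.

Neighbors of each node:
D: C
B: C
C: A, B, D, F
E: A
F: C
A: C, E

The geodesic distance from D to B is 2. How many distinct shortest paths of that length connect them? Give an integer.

The shortest distance is 2, and the only length-2 path is D–C–B. So there is exactly 1 shortest path.

1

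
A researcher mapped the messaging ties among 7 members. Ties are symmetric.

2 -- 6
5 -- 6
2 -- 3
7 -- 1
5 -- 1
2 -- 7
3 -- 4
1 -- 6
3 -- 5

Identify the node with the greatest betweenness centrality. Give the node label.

Unnormalized betweenness of each node: 1:3/2, 2:7/2, 3:11/2, 4:0, 5:3, 6:1, 7:1/2.
3 has the largest value, 11/2, making it the main broker — the node through which the most shortest paths run.

3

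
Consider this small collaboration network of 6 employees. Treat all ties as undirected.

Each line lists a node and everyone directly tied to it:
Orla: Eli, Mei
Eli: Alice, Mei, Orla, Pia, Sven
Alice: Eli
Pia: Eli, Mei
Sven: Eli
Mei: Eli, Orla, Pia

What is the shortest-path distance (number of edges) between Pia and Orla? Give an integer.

One shortest route is Pia – Eli – Orla, which uses 2 edges, and Pia and Orla are not directly tied, so nothing shorter exists. So d(Pia,Orla) = 2.

2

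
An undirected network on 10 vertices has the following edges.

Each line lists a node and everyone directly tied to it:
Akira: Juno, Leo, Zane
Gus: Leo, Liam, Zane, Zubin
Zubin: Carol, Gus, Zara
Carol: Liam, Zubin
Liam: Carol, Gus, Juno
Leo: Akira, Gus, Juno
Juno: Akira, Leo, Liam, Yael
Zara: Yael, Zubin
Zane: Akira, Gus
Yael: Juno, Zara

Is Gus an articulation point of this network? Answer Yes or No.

No

Even without Gus, every remaining node can still reach every other (the residual graph is connected), so Gus is not a cut vertex.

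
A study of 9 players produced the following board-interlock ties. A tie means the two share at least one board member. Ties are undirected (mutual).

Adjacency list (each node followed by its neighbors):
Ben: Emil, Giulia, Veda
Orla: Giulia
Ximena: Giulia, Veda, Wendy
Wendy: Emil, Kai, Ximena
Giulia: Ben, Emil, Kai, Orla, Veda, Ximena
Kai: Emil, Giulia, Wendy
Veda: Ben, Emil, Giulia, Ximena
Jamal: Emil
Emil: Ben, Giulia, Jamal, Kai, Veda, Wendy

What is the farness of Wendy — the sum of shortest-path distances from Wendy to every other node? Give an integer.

14

Distances from Wendy: Ben:2, Emil:1, Giulia:2, Jamal:2, Kai:1, Orla:3, Veda:2, Ximena:1.
Sum = 2 + 1 + 2 + 2 + 1 + 3 + 2 + 1 = 14.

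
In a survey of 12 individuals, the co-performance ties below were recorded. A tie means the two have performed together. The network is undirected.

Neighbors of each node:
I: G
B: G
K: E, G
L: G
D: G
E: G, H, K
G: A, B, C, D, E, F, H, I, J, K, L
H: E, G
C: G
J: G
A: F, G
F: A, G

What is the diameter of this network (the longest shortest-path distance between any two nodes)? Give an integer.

2

Eccentricity of each node (its greatest distance to any other): A:2, B:2, C:2, D:2, E:2, F:2, G:1, H:2, I:2, J:2, K:2, L:2.
The maximum eccentricity is 2, realized for instance by the pair E–B via E – G – B. So the diameter is 2.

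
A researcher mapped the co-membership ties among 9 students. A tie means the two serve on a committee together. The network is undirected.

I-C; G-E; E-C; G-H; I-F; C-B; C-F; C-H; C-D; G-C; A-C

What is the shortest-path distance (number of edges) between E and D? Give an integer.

One shortest route is E – C – D, which uses 2 edges, and E and D are not directly tied, so nothing shorter exists. So d(E,D) = 2.

2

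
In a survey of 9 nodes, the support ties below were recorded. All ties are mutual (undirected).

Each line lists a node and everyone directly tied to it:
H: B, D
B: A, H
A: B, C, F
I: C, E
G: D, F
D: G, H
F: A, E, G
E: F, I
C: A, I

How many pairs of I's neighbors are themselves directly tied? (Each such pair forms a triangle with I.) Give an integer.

0

I's neighbors are C and E, but none of them are tied to each other, so no triangle contains I.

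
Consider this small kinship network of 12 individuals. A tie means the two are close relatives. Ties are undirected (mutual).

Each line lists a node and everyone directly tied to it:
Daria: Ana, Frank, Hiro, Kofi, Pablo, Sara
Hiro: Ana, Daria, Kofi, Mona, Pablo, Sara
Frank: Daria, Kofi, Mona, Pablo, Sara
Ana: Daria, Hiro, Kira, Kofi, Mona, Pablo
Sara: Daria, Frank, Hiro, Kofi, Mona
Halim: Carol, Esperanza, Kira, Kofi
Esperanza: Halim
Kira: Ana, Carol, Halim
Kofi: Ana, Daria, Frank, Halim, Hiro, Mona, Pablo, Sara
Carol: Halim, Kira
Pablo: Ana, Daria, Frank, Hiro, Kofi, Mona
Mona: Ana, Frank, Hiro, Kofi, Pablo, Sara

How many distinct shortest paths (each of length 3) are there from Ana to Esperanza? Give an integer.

The shortest distance is 3. The length-3 paths are: Ana–Kira–Halim–Esperanza; Ana–Kofi–Halim–Esperanza.
That gives 2 distinct shortest paths.

2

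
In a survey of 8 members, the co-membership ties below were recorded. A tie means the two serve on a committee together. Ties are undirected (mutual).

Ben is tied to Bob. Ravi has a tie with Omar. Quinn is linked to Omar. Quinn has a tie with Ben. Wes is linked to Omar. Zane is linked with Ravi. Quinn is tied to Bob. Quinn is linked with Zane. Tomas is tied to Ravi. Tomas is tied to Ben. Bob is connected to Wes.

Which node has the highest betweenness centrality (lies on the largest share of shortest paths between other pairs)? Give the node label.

Unnormalized betweenness of each node: Ben:11/4, Bob:7/3, Omar:11/3, Quinn:31/6, Ravi:10/3, Tomas:5/4, Wes:3/4, Zane:3/4.
Quinn has the largest value, 31/6, making it the main broker — the node through which the most shortest paths run.

Quinn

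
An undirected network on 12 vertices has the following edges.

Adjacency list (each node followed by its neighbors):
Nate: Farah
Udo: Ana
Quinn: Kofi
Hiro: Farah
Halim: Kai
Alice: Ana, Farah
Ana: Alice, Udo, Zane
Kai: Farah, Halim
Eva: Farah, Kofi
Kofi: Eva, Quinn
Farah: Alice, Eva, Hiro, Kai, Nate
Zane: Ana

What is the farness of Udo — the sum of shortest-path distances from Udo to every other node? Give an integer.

Distances from Udo: Alice:2, Ana:1, Eva:4, Farah:3, Halim:5, Hiro:4, Kai:4, Kofi:5, Nate:4, Quinn:6, Zane:2.
Sum = 2 + 1 + 4 + 3 + 5 + 4 + 4 + 5 + 4 + 6 + 2 = 40.

40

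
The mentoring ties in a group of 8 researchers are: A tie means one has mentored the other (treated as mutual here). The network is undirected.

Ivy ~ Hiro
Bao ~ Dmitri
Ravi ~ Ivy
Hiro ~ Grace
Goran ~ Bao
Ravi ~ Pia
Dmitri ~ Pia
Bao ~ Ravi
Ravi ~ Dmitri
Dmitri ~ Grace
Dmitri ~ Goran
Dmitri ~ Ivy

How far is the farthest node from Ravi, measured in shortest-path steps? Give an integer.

Distances from Ravi: Bao:1, Dmitri:1, Goran:2, Grace:2, Hiro:2, Ivy:1, Pia:1.
The largest is 2 (to Hiro, Grace, and Goran), so the eccentricity of Ravi is 2.

2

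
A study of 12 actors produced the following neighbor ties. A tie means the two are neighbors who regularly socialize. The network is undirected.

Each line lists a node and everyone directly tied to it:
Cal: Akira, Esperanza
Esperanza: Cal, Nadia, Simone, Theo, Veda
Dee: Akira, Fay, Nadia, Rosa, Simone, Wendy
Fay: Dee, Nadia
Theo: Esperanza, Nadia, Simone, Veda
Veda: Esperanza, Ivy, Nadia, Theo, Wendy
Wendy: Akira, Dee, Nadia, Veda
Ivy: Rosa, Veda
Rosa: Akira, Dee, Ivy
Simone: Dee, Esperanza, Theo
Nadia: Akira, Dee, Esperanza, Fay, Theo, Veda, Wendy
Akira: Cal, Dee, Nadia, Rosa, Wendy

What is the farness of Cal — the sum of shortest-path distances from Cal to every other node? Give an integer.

Distances from Cal: Akira:1, Dee:2, Esperanza:1, Fay:3, Ivy:3, Nadia:2, Rosa:2, Simone:2, Theo:2, Veda:2, Wendy:2.
Sum = 1 + 2 + 1 + 3 + 3 + 2 + 2 + 2 + 2 + 2 + 2 = 22.

22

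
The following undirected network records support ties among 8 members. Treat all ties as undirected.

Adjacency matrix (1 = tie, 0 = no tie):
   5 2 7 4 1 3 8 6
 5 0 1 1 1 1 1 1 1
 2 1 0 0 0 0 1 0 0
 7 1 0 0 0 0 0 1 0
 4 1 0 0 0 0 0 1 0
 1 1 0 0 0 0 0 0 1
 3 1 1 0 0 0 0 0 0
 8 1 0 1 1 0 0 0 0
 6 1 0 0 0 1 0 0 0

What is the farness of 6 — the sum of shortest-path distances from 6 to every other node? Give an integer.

Distances from 6: 1:1, 2:2, 3:2, 4:2, 5:1, 7:2, 8:2.
Sum = 1 + 2 + 2 + 2 + 1 + 2 + 2 = 12.

12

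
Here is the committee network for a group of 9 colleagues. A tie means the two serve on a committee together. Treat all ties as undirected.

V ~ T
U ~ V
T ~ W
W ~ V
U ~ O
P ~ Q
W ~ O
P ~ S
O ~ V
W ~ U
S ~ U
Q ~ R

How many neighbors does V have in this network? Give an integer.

4

V is directly tied to O, T, U, and W. That is 4 neighbors, so the degree of V is 4.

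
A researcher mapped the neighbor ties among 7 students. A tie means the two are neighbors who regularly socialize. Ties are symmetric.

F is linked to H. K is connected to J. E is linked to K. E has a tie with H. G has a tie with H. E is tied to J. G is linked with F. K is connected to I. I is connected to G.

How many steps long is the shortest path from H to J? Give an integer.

One shortest route is H – E – J, which uses 2 edges, and H and J are not directly tied, so nothing shorter exists. So d(H,J) = 2.

2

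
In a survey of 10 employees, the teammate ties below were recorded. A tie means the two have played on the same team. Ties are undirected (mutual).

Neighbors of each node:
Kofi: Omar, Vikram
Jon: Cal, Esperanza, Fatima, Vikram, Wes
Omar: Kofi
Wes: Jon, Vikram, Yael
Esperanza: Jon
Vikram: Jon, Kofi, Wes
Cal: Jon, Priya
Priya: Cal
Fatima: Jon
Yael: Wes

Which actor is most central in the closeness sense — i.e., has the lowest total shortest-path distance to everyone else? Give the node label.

Jon

Farness (sum of distances to all others) for each node — Cal:20, Esperanza:22, Fatima:22, Jon:14, Kofi:22, Omar:30, Priya:28, Vikram:16, Wes:17, Yael:25.
The smallest farness is 14, for Jon, so Jon has the highest closeness.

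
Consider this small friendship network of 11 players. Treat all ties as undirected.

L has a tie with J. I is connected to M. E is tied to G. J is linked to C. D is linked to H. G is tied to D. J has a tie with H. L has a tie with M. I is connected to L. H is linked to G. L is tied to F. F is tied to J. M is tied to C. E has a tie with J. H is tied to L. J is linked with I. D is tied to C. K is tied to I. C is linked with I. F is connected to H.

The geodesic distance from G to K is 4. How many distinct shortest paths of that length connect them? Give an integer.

4

The shortest distance is 4. The length-4 paths are: G–H–J–I–K; G–E–J–I–K; G–H–L–I–K; G–D–C–I–K.
That gives 4 distinct shortest paths.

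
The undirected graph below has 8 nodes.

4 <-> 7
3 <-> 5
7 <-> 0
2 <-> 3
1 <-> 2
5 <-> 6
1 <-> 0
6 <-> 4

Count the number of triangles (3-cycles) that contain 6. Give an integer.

0

6's neighbors are 4 and 5, but none of them are tied to each other, so no triangle contains 6.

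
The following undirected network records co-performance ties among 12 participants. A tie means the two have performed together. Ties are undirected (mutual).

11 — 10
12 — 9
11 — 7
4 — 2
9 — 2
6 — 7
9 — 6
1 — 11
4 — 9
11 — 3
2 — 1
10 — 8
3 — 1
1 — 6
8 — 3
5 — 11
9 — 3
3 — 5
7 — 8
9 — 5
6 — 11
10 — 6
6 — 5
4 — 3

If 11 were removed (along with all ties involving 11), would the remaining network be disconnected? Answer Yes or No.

No

Even without 11, every remaining node can still reach every other (the residual graph is connected), so 11 is not a cut vertex.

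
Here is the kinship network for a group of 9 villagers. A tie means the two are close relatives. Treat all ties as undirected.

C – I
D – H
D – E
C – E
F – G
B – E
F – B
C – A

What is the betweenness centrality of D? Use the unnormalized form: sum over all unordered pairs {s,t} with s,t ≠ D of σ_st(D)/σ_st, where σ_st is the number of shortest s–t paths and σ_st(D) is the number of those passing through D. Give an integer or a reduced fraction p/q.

7

Pairs whose geodesics pass through D — H–E: 1; H–B: 1; H–G: 1; H–I: 1; H–C: 1; H–F: 1; H–A: 1.
All other pairs contribute 0.
Summing the contributions gives betweenness(D) = 7.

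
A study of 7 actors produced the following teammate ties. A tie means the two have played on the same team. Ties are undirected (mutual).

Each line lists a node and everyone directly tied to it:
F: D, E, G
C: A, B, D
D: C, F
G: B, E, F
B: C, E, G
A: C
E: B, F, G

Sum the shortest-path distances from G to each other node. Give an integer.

Distances from G: A:3, B:1, C:2, D:2, E:1, F:1.
Sum = 3 + 1 + 2 + 2 + 1 + 1 = 10.

10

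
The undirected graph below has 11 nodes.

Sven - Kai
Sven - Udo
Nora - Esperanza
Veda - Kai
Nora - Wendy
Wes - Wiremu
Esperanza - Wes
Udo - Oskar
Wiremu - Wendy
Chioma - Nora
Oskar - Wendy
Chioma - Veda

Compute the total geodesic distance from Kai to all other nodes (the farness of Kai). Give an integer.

30

Distances from Kai: Chioma:2, Esperanza:4, Nora:3, Oskar:3, Sven:1, Udo:2, Veda:1, Wendy:4, Wes:5, Wiremu:5.
Sum = 2 + 4 + 3 + 3 + 1 + 2 + 1 + 4 + 5 + 5 = 30.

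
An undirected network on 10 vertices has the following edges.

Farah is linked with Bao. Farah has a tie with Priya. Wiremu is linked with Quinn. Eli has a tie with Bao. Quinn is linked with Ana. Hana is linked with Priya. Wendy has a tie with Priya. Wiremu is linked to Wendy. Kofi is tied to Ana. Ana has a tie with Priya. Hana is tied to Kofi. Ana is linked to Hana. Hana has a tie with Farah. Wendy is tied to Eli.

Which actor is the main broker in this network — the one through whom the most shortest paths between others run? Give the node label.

Unnormalized betweenness of each node: Ana:15/2, Bao:11/6, Eli:7/3, Farah:11/2, Hana:11/2, Kofi:0, Priya:19/2, Quinn:5/2, Wendy:9, Wiremu:7/3.
Priya has the largest value, 19/2, making it the main broker — the node through which the most shortest paths run.

Priya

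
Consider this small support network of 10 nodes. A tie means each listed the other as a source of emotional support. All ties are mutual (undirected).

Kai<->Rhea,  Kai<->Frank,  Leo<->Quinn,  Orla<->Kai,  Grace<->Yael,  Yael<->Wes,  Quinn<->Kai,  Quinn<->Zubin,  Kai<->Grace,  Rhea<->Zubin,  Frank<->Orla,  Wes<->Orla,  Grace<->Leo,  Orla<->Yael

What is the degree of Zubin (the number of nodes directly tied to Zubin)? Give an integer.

2

Zubin is directly tied to Quinn and Rhea. That is 2 neighbors, so the degree of Zubin is 2.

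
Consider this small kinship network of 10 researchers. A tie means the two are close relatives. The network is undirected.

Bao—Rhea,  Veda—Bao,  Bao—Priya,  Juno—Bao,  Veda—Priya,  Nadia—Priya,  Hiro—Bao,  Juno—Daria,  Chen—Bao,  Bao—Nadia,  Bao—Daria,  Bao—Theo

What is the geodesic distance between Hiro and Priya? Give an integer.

One shortest route is Hiro – Bao – Priya, which uses 2 edges, and Hiro and Priya are not directly tied, so nothing shorter exists. So d(Hiro,Priya) = 2.

2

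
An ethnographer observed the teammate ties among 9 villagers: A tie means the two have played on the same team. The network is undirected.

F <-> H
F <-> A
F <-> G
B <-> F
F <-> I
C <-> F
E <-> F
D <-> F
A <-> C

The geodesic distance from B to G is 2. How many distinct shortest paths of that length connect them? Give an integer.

The shortest distance is 2, and the only length-2 path is B–F–G. So there is exactly 1 shortest path.

1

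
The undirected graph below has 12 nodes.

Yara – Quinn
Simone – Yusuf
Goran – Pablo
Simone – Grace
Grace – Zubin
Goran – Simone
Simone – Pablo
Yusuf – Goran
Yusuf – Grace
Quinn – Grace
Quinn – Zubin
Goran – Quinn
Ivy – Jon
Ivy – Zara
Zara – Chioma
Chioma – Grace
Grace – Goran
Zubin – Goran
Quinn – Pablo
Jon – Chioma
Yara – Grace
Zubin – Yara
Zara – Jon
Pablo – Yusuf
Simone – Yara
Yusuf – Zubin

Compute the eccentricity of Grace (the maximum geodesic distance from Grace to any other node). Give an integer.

3

Distances from Grace: Chioma:1, Goran:1, Ivy:3, Jon:2, Pablo:2, Quinn:1, Simone:1, Yara:1, Yusuf:1, Zara:2, Zubin:1.
The largest is 3 (to Ivy), so the eccentricity of Grace is 3.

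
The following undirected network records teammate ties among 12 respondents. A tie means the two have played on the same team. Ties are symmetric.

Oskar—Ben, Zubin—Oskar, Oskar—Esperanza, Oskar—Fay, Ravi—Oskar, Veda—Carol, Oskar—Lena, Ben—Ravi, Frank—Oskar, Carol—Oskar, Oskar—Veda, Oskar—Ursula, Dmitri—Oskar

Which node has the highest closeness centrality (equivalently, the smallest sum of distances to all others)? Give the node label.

Oskar

Farness (sum of distances to all others) for each node — Ben:20, Carol:20, Dmitri:21, Esperanza:21, Fay:21, Frank:21, Lena:21, Oskar:11, Ravi:20, Ursula:21, Veda:20, Zubin:21.
The smallest farness is 11, for Oskar, so Oskar has the highest closeness.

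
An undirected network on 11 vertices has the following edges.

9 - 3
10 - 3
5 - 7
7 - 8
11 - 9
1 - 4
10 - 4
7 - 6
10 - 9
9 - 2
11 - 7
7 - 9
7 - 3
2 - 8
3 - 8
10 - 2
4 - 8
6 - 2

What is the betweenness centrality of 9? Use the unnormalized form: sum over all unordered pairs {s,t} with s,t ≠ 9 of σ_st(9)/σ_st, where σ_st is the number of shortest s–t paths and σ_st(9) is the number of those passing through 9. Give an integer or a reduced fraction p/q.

11/2

Pairs whose geodesics pass through 9 — 3–11: 1/2; 3–2: 1/3; 5–2: 1/3; 5–10: 1/2; 1–11: 1/2; 11–2: 1; 11–4: 1/2; 11–10: 1; 7–2: 1/3; 7–10: 1/2.
All other pairs contribute 0.
Summing the contributions gives betweenness(9) = 11/2.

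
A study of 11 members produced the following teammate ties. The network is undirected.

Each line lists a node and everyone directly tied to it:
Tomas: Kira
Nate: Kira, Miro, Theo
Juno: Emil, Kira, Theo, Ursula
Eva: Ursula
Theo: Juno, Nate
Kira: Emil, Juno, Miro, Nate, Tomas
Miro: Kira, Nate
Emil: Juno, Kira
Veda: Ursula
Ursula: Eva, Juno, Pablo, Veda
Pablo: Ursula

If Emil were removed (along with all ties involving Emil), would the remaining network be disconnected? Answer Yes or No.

No

Even without Emil, every remaining node can still reach every other (the residual graph is connected), so Emil is not a cut vertex.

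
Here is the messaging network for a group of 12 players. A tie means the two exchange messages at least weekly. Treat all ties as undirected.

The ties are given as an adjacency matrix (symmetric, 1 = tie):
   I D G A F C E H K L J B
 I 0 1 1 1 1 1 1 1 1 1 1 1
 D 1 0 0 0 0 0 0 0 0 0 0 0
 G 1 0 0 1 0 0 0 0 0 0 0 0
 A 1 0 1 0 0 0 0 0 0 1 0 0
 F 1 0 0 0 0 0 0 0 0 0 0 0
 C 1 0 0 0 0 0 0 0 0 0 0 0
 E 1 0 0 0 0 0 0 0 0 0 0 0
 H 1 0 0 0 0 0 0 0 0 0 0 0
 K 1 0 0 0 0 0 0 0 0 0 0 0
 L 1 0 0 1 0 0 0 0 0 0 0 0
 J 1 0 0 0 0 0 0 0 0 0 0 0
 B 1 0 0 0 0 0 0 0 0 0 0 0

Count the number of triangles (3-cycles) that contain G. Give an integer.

G's neighbors: A and I.
Neighbor pairs that are themselves tied: G–A–I. Each forms one triangle with G, for 1 in total.

1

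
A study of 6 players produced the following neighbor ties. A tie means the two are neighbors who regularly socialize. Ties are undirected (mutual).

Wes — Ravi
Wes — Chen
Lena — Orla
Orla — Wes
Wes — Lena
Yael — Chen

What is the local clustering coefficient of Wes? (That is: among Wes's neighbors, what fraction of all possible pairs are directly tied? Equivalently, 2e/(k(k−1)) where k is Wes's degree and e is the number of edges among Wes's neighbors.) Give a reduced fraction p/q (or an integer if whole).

Wes's neighbors: Chen, Lena, Orla, and Ravi (k = 4).
Possible neighbor pairs: C(4,2) = 6. Edges among them: Lena–Orla → e = 1.
Clustering(Wes) = 1/6.

1/6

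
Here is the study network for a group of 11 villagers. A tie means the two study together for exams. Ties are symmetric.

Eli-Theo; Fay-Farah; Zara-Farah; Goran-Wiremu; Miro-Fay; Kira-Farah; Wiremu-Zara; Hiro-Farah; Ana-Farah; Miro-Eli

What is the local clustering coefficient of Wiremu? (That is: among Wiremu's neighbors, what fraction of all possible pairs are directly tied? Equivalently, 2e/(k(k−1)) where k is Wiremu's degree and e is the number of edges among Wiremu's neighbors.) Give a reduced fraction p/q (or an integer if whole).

Wiremu's neighbors: Goran and Zara (k = 2).
Possible neighbor pairs: C(2,2) = 1. Edges among them: none → e = 0.
Clustering(Wiremu) = 0/1.

0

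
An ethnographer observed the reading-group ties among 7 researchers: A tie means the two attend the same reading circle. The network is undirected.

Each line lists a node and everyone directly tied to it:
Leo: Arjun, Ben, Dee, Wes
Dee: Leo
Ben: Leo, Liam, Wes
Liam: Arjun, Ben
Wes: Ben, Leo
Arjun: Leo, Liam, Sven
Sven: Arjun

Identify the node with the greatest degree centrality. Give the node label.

Leo

Degrees — Arjun:3, Ben:3, Dee:1, Leo:4, Liam:2, Sven:1, Wes:2.
The maximum is 4, attained only by Leo.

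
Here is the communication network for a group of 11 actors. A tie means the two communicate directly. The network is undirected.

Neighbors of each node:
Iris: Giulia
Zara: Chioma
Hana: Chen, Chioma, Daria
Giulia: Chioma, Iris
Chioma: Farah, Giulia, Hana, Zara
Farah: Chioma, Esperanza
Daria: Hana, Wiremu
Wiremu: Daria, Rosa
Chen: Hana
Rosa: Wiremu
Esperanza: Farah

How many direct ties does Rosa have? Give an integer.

1

Rosa is directly tied to Wiremu. That is 1 neighbor, so the degree of Rosa is 1.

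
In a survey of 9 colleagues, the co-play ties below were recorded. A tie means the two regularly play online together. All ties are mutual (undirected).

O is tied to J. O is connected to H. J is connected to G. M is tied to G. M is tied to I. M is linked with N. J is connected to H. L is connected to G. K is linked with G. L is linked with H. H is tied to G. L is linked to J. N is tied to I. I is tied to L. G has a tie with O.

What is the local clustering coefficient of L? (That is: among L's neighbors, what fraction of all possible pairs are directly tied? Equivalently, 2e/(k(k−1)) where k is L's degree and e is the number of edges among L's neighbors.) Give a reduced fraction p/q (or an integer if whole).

L's neighbors: G, H, I, and J (k = 4).
Possible neighbor pairs: C(4,2) = 6. Edges among them: G–H, G–J, H–J → e = 3.
Clustering(L) = 3/6 = 1/2.

1/2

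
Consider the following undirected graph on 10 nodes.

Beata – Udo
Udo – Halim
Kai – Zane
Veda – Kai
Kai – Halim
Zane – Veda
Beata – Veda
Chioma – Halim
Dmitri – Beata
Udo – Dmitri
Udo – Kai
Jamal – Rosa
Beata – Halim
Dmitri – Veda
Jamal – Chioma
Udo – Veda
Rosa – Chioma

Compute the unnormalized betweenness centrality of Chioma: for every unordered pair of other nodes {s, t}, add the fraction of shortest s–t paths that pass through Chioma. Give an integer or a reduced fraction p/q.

Pairs whose geodesics pass through Chioma — Kai–Rosa: 1; Kai–Jamal: 1; Halim–Rosa: 1; Halim–Jamal: 1; Veda–Rosa: 3/3; Veda–Jamal: 3/3; Udo–Rosa: 1; Udo–Jamal: 1; Beata–Rosa: 1; Beata–Jamal: 1; Dmitri–Rosa: 2/2; Dmitri–Jamal: 2/2; Zane–Rosa: 1; Zane–Jamal: 1.
All other pairs contribute 0.
Summing the contributions gives betweenness(Chioma) = 14.

14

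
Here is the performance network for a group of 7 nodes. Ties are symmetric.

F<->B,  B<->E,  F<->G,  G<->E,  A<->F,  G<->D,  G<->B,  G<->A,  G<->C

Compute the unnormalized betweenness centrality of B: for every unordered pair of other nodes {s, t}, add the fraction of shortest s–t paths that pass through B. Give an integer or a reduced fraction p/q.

1/2

Pairs whose geodesics pass through B — F–E: 1/2.
All other pairs contribute 0.
Summing the contributions gives betweenness(B) = 1/2.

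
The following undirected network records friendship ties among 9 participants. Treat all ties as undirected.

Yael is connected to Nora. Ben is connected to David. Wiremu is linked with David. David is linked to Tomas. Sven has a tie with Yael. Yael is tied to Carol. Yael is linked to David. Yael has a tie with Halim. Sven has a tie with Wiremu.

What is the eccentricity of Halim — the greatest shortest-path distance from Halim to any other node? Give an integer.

Distances from Halim: Ben:3, Carol:2, David:2, Nora:2, Sven:2, Tomas:3, Wiremu:3, Yael:1.
The largest is 3 (to Ben, Tomas, and Wiremu), so the eccentricity of Halim is 3.

3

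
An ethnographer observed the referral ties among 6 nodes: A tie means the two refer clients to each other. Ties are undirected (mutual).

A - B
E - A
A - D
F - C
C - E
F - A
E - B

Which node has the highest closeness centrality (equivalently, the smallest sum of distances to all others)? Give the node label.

A

Farness (sum of distances to all others) for each node — A:6, B:8, C:9, D:10, E:7, F:8.
The smallest farness is 6, for A, so A has the highest closeness.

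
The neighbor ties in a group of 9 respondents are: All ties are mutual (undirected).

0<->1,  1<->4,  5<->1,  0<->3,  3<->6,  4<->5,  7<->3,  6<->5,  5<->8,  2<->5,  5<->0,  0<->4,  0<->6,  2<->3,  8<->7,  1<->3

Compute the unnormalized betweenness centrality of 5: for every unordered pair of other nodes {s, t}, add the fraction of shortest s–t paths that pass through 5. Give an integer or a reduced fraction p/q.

26/3

Pairs whose geodesics pass through 5 — 1–8: 1; 1–2: 1/2; 1–6: 1/3; 8–4: 1; 8–2: 1; 8–6: 1; 8–0: 1; 7–4: 1/3; 4–2: 1; 4–6: 1/2; 2–6: 1/2; 2–0: 1/2.
All other pairs contribute 0.
Summing the contributions gives betweenness(5) = 26/3.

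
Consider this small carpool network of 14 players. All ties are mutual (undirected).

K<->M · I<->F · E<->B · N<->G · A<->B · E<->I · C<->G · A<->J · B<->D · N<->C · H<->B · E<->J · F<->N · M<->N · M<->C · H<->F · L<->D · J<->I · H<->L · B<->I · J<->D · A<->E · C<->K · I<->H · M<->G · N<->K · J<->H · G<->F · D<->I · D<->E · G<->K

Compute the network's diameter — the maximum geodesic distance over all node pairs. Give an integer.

Eccentricity of each node (its greatest distance to any other): A:5, B:4, C:5, D:4, E:4, F:3, G:4, H:3, I:3, J:4, K:5, L:4, M:5, N:4.
The maximum eccentricity is 5, realized for instance by the pair A–M via A – J – H – F – G – M. So the diameter is 5.

5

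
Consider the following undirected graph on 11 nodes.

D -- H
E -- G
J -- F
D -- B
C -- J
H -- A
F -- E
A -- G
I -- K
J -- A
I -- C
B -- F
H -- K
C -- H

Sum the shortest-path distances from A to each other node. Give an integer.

19

Distances from A: B:3, C:2, D:2, E:2, F:2, G:1, H:1, I:3, J:1, K:2.
Sum = 3 + 2 + 2 + 2 + 2 + 1 + 1 + 3 + 1 + 2 = 19.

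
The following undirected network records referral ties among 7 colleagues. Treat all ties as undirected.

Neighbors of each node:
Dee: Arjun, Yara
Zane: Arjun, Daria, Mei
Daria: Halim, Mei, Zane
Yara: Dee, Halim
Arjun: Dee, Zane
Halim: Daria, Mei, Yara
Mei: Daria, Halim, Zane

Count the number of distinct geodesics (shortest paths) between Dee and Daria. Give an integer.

2

The shortest distance is 3. The length-3 paths are: Dee–Yara–Halim–Daria; Dee–Arjun–Zane–Daria.
That gives 2 distinct shortest paths.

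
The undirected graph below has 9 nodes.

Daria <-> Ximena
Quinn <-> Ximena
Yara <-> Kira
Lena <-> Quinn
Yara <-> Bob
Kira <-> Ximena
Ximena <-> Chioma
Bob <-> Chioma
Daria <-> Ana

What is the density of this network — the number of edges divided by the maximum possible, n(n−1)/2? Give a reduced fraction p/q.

There are 9 edges and 9 nodes, so the maximum possible is C(9,2) = 36.
Density = 9/36 = 1/4.

1/4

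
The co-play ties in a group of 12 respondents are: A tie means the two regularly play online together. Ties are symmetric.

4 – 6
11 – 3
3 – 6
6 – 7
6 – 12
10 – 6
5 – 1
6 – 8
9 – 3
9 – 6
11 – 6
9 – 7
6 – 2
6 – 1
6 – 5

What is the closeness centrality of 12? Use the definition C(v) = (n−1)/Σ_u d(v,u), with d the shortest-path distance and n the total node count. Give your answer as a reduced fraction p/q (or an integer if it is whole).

Distances from 12: 1:2, 2:2, 3:2, 4:2, 5:2, 6:1, 7:2, 8:2, 9:2, 10:2, 11:2. Sum = 21.
n = 12, so closeness = 11/21.

11/21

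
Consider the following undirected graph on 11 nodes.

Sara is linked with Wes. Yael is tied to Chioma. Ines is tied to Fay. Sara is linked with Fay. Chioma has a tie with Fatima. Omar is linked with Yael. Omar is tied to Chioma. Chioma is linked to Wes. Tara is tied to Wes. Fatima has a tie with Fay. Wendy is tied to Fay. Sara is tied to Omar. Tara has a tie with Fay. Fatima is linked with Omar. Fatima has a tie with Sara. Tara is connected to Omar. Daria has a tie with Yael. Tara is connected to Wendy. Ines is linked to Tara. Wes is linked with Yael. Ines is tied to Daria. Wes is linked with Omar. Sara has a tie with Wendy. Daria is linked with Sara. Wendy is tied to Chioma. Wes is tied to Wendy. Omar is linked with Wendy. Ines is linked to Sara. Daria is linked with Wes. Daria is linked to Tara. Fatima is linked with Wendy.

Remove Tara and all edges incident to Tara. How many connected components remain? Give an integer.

Tara's neighbors (Daria, Fay, Ines, Omar, Wendy, and Wes) remain reachable from one another through other ties, so the rest of the network stays in one piece.

1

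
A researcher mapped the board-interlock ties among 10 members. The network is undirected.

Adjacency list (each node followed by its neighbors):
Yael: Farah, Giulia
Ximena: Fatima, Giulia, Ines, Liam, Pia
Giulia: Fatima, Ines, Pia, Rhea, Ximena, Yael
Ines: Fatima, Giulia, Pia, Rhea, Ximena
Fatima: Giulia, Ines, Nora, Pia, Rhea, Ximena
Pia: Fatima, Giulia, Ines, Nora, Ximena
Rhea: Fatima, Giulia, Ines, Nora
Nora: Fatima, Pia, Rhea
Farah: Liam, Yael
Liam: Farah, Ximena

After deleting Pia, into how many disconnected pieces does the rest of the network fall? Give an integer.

1

Pia's neighbors (Fatima, Giulia, Ines, Nora, and Ximena) remain reachable from one another through other ties, so the rest of the network stays in one piece.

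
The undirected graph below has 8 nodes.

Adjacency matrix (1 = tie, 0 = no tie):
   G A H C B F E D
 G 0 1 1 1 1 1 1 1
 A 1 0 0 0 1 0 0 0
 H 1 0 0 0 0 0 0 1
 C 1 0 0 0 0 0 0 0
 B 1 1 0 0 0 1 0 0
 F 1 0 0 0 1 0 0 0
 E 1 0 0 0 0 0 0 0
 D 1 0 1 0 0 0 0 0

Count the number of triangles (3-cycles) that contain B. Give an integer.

2

B's neighbors: A, F, and G.
Neighbor pairs that are themselves tied: B–A–G; B–F–G. Each forms one triangle with B, for 2 in total.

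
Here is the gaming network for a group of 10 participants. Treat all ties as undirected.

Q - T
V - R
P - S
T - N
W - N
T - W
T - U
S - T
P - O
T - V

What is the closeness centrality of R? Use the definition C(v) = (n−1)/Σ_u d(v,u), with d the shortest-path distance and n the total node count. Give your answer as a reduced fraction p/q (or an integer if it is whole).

1/3

Distances from R: N:3, O:5, P:4, Q:3, S:3, T:2, U:3, V:1, W:3. Sum = 27.
n = 10, so closeness = 9/27 = 1/3.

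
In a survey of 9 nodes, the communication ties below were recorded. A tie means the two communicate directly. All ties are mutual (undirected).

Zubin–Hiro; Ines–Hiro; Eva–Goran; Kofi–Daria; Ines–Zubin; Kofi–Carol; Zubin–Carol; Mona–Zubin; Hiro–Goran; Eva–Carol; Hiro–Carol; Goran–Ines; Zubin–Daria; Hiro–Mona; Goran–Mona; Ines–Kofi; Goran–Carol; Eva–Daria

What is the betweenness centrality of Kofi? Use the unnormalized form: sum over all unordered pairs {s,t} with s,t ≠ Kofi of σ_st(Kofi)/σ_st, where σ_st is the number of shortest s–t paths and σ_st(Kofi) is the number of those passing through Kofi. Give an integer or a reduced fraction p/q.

Pairs whose geodesics pass through Kofi — Ines–Carol: 1/4; Ines–Daria: 1/2; Carol–Daria: 1/3.
All other pairs contribute 0.
Summing the contributions gives betweenness(Kofi) = 13/12.

13/12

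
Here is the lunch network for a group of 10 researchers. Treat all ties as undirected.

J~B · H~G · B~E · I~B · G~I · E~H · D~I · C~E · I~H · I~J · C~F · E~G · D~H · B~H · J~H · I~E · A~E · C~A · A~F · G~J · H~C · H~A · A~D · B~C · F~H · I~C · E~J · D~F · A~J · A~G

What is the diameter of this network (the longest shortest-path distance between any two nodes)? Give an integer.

2

Eccentricity of each node (its greatest distance to any other): A:2, B:2, C:2, D:2, E:2, F:2, G:2, H:1, I:2, J:2.
The maximum eccentricity is 2, realized for instance by the pair D–E via D – I – E. So the diameter is 2.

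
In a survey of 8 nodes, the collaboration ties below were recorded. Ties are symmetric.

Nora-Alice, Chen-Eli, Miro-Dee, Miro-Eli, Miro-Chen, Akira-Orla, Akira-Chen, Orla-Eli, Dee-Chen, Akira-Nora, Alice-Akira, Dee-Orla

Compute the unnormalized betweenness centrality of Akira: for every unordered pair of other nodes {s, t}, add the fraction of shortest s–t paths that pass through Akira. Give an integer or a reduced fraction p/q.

31/3

Pairs whose geodesics pass through Akira — Chen–Orla: 1/3; Chen–Nora: 1; Chen–Alice: 1; Dee–Nora: 2/2; Dee–Alice: 2/2; Miro–Nora: 1; Miro–Alice: 1; Orla–Nora: 1; Orla–Alice: 1; Eli–Nora: 2/2; Eli–Alice: 2/2.
All other pairs contribute 0.
Summing the contributions gives betweenness(Akira) = 31/3.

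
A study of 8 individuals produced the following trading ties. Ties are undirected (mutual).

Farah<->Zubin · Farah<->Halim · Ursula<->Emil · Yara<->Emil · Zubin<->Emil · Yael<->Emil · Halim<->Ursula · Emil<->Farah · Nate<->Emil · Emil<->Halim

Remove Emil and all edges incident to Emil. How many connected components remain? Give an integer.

Without Emil, the remaining ties split the others into: {Farah, Halim, Ursula, Zubin}; {Yara}; {Nate}; {Yael}.
That's 4 separate components.

4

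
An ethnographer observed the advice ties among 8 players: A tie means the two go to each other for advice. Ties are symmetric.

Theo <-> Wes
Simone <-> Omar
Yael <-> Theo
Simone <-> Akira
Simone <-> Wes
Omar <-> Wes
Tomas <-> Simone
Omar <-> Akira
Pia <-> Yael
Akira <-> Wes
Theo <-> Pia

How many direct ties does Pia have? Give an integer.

2

Pia is directly tied to Theo and Yael. That is 2 neighbors, so the degree of Pia is 2.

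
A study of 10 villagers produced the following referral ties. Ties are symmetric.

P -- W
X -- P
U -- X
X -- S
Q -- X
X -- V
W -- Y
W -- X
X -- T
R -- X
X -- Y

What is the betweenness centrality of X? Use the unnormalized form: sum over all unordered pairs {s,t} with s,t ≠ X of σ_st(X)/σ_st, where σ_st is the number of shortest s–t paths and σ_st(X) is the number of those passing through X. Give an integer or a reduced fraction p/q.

67/2

Pairs whose geodesics pass through X — P–Q: 1; P–S: 1; P–V: 1; P–R: 1; P–Y: 1/2; P–T: 1; P–U: 1; Q–S: 1; Q–W: 1; Q–V: 1; Q–R: 1; Q–Y: 1; Q–T: 1; Q–U: 1 … (+20 more pairs).
All other pairs contribute 0.
Summing the contributions gives betweenness(X) = 67/2.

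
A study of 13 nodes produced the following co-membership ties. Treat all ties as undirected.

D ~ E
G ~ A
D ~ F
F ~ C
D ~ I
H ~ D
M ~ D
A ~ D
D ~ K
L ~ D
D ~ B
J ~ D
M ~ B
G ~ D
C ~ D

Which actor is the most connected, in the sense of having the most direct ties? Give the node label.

D

Degrees — A:2, B:2, C:2, D:12, E:1, F:2, G:2, H:1, I:1, J:1, K:1, L:1, M:2.
The maximum is 12, attained only by D.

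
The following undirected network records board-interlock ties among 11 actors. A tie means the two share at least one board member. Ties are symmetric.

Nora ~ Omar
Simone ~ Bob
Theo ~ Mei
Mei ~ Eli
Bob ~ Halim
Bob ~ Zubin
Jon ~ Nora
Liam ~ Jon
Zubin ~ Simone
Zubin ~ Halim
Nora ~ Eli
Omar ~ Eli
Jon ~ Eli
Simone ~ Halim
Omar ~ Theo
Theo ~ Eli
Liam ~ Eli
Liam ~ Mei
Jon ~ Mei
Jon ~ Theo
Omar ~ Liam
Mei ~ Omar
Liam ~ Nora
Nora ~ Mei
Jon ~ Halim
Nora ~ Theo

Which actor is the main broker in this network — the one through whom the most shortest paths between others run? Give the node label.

Unnormalized betweenness of each node: Bob:0, Eli:6/5, Halim:21, Jon:121/5, Liam:1, Mei:6/5, Nora:6/5, Omar:1/5, Simone:0, Theo:1, Zubin:0.
Jon has the largest value, 121/5, making it the main broker — the node through which the most shortest paths run.

Jon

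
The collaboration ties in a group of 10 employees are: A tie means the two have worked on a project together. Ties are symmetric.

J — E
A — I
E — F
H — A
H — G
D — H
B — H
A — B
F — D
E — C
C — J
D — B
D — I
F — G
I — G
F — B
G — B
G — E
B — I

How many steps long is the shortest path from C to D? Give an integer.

3

One shortest route is C – E – F – D, which uses 3 edges, and at distance 2 from C we only reach {F, G}, which does not include D. So d(C,D) = 3.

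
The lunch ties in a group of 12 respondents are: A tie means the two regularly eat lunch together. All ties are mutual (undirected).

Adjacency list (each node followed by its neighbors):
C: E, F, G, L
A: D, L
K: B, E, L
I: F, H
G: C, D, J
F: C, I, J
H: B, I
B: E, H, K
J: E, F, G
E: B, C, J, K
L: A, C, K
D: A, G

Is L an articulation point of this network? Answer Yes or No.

No

Even without L, every remaining node can still reach every other (the residual graph is connected), so L is not a cut vertex.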